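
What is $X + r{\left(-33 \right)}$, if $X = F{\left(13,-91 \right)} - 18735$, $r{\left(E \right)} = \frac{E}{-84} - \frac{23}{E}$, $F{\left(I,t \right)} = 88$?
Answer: $- \frac{17228821}{924} \approx -18646.0$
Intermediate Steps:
$r{\left(E \right)} = - \frac{23}{E} - \frac{E}{84}$ ($r{\left(E \right)} = E \left(- \frac{1}{84}\right) - \frac{23}{E} = - \frac{E}{84} - \frac{23}{E} = - \frac{23}{E} - \frac{E}{84}$)
$X = -18647$ ($X = 88 - 18735 = -18647$)
$X + r{\left(-33 \right)} = -18647 - \left(- \frac{11}{28} + \frac{23}{-33}\right) = -18647 + \left(\left(-23\right) \left(- \frac{1}{33}\right) + \frac{11}{28}\right) = -18647 + \left(\frac{23}{33} + \frac{11}{28}\right) = -18647 + \frac{1007}{924} = - \frac{17228821}{924}$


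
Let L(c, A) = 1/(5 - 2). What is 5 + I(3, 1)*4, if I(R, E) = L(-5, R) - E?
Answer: 7/3 ≈ 2.3333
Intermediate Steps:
L(c, A) = ⅓ (L(c, A) = 1/3 = ⅓)
I(R, E) = ⅓ - E
5 + I(3, 1)*4 = 5 + (⅓ - 1*1)*4 = 5 + (⅓ - 1)*4 = 5 - ⅔*4 = 5 - 8/3 = 7/3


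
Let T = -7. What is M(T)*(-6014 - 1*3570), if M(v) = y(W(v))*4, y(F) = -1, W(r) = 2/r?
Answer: 38336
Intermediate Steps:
M(v) = -4 (M(v) = -1*4 = -4)
M(T)*(-6014 - 1*3570) = -4*(-6014 - 1*3570) = -4*(-6014 - 3570) = -4*(-9584) = 38336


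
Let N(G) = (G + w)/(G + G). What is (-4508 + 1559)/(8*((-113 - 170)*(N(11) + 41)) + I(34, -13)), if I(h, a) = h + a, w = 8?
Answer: 10813/347447 ≈ 0.031121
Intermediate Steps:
N(G) = (8 + G)/(2*G) (N(G) = (G + 8)/(G + G) = (8 + G)/((2*G)) = (8 + G)*(1/(2*G)) = (8 + G)/(2*G))
I(h, a) = a + h
(-4508 + 1559)/(8*((-113 - 170)*(N(11) + 41)) + I(34, -13)) = (-4508 + 1559)/(8*((-113 - 170)*((1/2)*(8 + 11)/11 + 41)) + (-13 + 34)) = -2949/(8*(-283*((1/2)*(1/11)*19 + 41)) + 21) = -2949/(8*(-283*(19/22 + 41)) + 21) = -2949/(8*(-283*921/22) + 21) = -2949/(8*(-260643/22) + 21) = -2949/(-1042572/11 + 21) = -2949/(-1042341/11) = -2949*(-11/1042341) = 10813/347447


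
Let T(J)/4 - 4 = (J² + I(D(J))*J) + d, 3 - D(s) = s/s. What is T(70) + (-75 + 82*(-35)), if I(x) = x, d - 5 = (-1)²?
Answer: 17255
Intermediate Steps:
d = 6 (d = 5 + (-1)² = 5 + 1 = 6)
D(s) = 2 (D(s) = 3 - s/s = 3 - 1*1 = 3 - 1 = 2)
T(J) = 40 + 4*J² + 8*J (T(J) = 16 + 4*((J² + 2*J) + 6) = 16 + 4*(6 + J² + 2*J) = 16 + (24 + 4*J² + 8*J) = 40 + 4*J² + 8*J)
T(70) + (-75 + 82*(-35)) = (40 + 4*70² + 8*70) + (-75 + 82*(-35)) = (40 + 4*4900 + 560) + (-75 - 2870) = (40 + 19600 + 560) - 2945 = 20200 - 2945 = 17255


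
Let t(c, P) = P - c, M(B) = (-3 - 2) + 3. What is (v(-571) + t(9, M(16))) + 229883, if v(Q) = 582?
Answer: 230454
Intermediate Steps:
M(B) = -2 (M(B) = -5 + 3 = -2)
(v(-571) + t(9, M(16))) + 229883 = (582 + (-2 - 1*9)) + 229883 = (582 + (-2 - 9)) + 229883 = (582 - 11) + 229883 = 571 + 229883 = 230454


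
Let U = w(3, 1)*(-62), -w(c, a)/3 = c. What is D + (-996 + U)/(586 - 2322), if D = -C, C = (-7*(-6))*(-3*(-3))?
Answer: -327885/868 ≈ -377.75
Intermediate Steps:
w(c, a) = -3*c
U = 558 (U = -3*3*(-62) = -9*(-62) = 558)
C = 378 (C = 42*9 = 378)
D = -378 (D = -1*378 = -378)
D + (-996 + U)/(586 - 2322) = -378 + (-996 + 558)/(586 - 2322) = -378 - 438/(-1736) = -378 - 438*(-1/1736) = -378 + 219/868 = -327885/868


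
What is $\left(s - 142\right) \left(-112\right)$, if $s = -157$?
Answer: $33488$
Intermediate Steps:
$\left(s - 142\right) \left(-112\right) = \left(-157 - 142\right) \left(-112\right) = \left(-299\right) \left(-112\right) = 33488$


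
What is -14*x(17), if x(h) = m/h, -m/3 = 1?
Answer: 42/17 ≈ 2.4706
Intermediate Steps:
m = -3 (m = -3*1 = -3)
x(h) = -3/h
-14*x(17) = -(-42)/17 = -14*(-3/17) = 42/17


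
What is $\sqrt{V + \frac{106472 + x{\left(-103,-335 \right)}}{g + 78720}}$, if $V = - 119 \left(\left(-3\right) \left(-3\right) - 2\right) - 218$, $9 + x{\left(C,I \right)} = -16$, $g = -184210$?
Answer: $\frac{i \sqrt{96751275530}}{9590} \approx 32.435 i$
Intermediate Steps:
$x{\left(C,I \right)} = -25$ ($x{\left(C,I \right)} = -9 - 16 = -25$)
$V = -1051$ ($V = - 119 \left(9 - 2\right) - 218 = \left(-119\right) 7 - 218 = -833 - 218 = -1051$)
$\sqrt{V + \frac{106472 + x{\left(-103,-335 \right)}}{g + 78720}} = \sqrt{-1051 + \frac{106472 - 25}{-184210 + 78720}} = \sqrt{-1051 + \frac{106447}{-105490}} = \sqrt{-1051 + 106447 \left(- \frac{1}{105490}\right)} = \sqrt{-1051 - \frac{9677}{9590}} = \sqrt{- \frac{10088767}{9590}} = \frac{i \sqrt{96751275530}}{9590}$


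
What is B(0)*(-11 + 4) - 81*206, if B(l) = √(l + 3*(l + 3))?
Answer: -16707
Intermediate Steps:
B(l) = √(9 + 4*l) (B(l) = √(l + 3*(3 + l)) = √(l + (9 + 3*l)) = √(9 + 4*l))
B(0)*(-11 + 4) - 81*206 = √(9 + 4*0)*(-11 + 4) - 81*206 = √(9 + 0)*(-7) - 16686 = √9*(-7) - 16686 = 3*(-7) - 16686 = -21 - 16686 = -16707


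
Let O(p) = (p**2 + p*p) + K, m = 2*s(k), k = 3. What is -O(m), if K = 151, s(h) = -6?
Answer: -439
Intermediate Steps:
m = -12 (m = 2*(-6) = -12)
O(p) = 151 + 2*p**2 (O(p) = (p**2 + p*p) + 151 = (p**2 + p**2) + 151 = 2*p**2 + 151 = 151 + 2*p**2)
-O(m) = -(151 + 2*(-12)**2) = -(151 + 2*144) = -(151 + 288) = -1*439 = -439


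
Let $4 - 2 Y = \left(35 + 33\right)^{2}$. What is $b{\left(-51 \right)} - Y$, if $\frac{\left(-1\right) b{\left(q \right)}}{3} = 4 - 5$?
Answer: $2313$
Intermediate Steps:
$b{\left(q \right)} = 3$ ($b{\left(q \right)} = - 3 \left(4 - 5\right) = \left(-3\right) \left(-1\right) = 3$)
$Y = -2310$ ($Y = 2 - \frac{\left(35 + 33\right)^{2}}{2} = 2 - \frac{68^{2}}{2} = 2 - 2312 = -2310$)
$b{\left(-51 \right)} - Y = 3 - -2310 = 3 + 2310 = 2313$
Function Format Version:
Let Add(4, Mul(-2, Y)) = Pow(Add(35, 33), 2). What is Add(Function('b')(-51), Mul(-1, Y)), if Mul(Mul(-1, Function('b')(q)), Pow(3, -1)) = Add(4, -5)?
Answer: 2313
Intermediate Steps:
Function('b')(q) = 3 (Function('b')(q) = Mul(-3, Add(4, -5)) = Mul(-3, -1) = 3)
Y = -2310 (Y = Add(2, Mul(Rational(-1, 2), Pow(Add(35, 33), 2))) = Add(2, Mul(Rational(-1, 2), Pow(68, 2))) = Add(2, Mul(Rational(-1, 2), 4624)) = Add(2, -2312) = -2310)
Add(Function('b')(-51), Mul(-1, Y)) = Add(3, Mul(-1, -2310)) = Add(3, 2310) = 2313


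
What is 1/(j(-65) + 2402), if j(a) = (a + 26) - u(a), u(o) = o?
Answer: 1/2428 ≈ 0.00041186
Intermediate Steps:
j(a) = 26 (j(a) = (a + 26) - a = (26 + a) - a = 26)
1/(j(-65) + 2402) = 1/(26 + 2402) = 1/2428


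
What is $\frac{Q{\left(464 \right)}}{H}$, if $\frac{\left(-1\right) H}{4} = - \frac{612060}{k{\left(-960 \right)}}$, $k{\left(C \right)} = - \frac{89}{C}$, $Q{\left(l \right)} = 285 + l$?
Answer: $\frac{66661}{2350310400} \approx 2.8363 \cdot 10^{-5}$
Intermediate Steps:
$H = \frac{2350310400}{89}$ ($H = - 4 \left(- \frac{612060}{\left(-89\right) \frac{1}{-960}}\right) = - 4 \left(- \frac{612060}{\left(-89\right) \left(- \frac{1}{960}\right)}\right) = - 4 \left(- \frac{612060}{\frac{89}{960}}\right) = - 4 \left(\left(-612060\right) \frac{960}{89}\right) = \left(-4\right) \left(- \frac{587577600}{89}\right) = \frac{2350310400}{89} \approx 2.6408 \cdot 10^{7}$)
$\frac{Q{\left(464 \right)}}{H} = \frac{285 + 464}{\frac{2350310400}{89}} = 749 \cdot \frac{89}{2350310400} = \frac{66661}{2350310400}$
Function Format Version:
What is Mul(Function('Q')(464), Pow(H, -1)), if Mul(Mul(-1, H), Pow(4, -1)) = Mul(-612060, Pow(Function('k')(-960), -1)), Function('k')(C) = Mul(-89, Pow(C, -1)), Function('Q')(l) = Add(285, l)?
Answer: Rational(66661, 2350310400) ≈ 2.8363e-5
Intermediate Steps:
H = Rational(2350310400, 89) (H = Mul(-4, Mul(-612060, Pow(Mul(-89, Pow(-960, -1)), -1))) = Mul(-4, Mul(-612060, Pow(Mul(-89, Rational(-1, 960)), -1))) = Mul(-4, Mul(-612060, Pow(Rational(89, 960), -1))) = Mul(-4, Mul(-612060, Rational(960, 89))) = Mul(-4, Rational(-587577600, 89)) = Rational(2350310400, 89) ≈ 2.6408e+7)
Mul(Function('Q')(464), Pow(H, -1)) = Mul(Add(285, 464), Pow(Rational(2350310400, 89), -1)) = Mul(749, Rational(89, 2350310400)) = Rational(66661, 2350310400)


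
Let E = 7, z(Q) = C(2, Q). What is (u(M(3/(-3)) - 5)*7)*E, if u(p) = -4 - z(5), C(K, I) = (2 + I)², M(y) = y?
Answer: -2597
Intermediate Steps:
z(Q) = (2 + Q)²
u(p) = -53 (u(p) = -4 - (2 + 5)² = -4 - 1*7² = -4 - 1*49 = -4 - 49 = -53)
(u(M(3/(-3)) - 5)*7)*E = -53*7*7 = -371*7 = -2597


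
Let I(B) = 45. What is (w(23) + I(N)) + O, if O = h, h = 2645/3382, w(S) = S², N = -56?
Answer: 1943913/3382 ≈ 574.78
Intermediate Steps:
h = 2645/3382 (h = 2645*(1/3382) = 2645/3382 ≈ 0.78208)
O = 2645/3382 ≈ 0.78208
(w(23) + I(N)) + O = (23² + 45) + 2645/3382 = (529 + 45) + 2645/3382 = 574 + 2645/3382 = 1943913/3382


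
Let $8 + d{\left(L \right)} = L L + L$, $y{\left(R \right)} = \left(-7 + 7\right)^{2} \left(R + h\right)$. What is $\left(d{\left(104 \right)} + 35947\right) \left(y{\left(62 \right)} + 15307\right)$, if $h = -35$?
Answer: $717270713$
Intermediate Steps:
$y{\left(R \right)} = 0$ ($y{\left(R \right)} = \left(-7 + 7\right)^{2} \left(R - 35\right) = 0^{2} \left(-35 + R\right) = 0 \left(-35 + R\right) = 0$)
$d{\left(L \right)} = -8 + L + L^{2}$ ($d{\left(L \right)} = -8 + \left(L L + L\right) = -8 + \left(L^{2} + L\right) = -8 + \left(L + L^{2}\right) = -8 + L + L^{2}$)
$\left(d{\left(104 \right)} + 35947\right) \left(y{\left(62 \right)} + 15307\right) = \left(\left(-8 + 104 + 104^{2}\right) + 35947\right) \left(0 + 15307\right) = \left(\left(-8 + 104 + 10816\right) + 35947\right) 15307 = \left(10912 + 35947\right) 15307 = 46859 \cdot 15307 = 717270713$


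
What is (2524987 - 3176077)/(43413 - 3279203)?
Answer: 65109/323579 ≈ 0.20122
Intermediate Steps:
(2524987 - 3176077)/(43413 - 3279203) = -651090/(-3235790) = -651090*(-1/3235790) = 65109/323579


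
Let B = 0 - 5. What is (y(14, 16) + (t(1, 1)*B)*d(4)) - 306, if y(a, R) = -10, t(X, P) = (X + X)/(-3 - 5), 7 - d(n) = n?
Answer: -1249/4 ≈ -312.25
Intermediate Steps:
d(n) = 7 - n
B = -5
t(X, P) = -X/4 (t(X, P) = (2*X)/(-8) = (2*X)*(-⅛) = -X/4)
(y(14, 16) + (t(1, 1)*B)*d(4)) - 306 = (-10 + (-¼*1*(-5))*(7 - 1*4)) - 306 = (-10 + (-¼*(-5))*(7 - 4)) - 306 = (-10 + (5/4)*3) - 306 = (-10 + 15/4) - 306 = -25/4 - 306 = -1249/4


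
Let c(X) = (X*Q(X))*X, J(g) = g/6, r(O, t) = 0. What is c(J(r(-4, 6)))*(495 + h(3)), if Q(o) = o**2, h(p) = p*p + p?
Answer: 0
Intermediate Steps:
h(p) = p + p**2 (h(p) = p**2 + p = p + p**2)
J(g) = g/6 (J(g) = g*(1/6) = g/6)
c(X) = X**4 (c(X) = (X*X**2)*X = X**3*X = X**4)
c(J(r(-4, 6)))*(495 + h(3)) = ((1/6)*0)**4*(495 + 3*(1 + 3)) = 0**4*(495 + 3*4) = 0*(495 + 12) = 0*507 = 0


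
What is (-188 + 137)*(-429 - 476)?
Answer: 46155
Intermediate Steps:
(-188 + 137)*(-429 - 476) = -51*(-905) = 46155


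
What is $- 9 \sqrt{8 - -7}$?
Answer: $- 9 \sqrt{15} \approx -34.857$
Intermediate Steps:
$- 9 \sqrt{8 - -7} = - 9 \sqrt{8 + \left(-6 + 13\right)} = - 9 \sqrt{8 + 7} = - 9 \sqrt{15}$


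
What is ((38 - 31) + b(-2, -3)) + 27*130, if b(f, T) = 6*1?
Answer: 3523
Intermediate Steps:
b(f, T) = 6
((38 - 31) + b(-2, -3)) + 27*130 = ((38 - 31) + 6) + 27*130 = (7 + 6) + 3510 = 13 + 3510 = 3523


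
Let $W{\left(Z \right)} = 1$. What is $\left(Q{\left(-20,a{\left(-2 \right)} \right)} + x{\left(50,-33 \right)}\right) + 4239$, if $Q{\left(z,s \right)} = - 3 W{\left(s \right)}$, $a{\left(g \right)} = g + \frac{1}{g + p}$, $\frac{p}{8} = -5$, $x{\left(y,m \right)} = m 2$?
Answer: $4170$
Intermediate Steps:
$x{\left(y,m \right)} = 2 m$
$p = -40$ ($p = 8 \left(-5\right) = -40$)
$a{\left(g \right)} = g + \frac{1}{-40 + g}$ ($a{\left(g \right)} = g + \frac{1}{g - 40} = g + \frac{1}{-40 + g}$)
$Q{\left(z,s \right)} = -3$ ($Q{\left(z,s \right)} = \left(-3\right) 1 = -3$)
$\left(Q{\left(-20,a{\left(-2 \right)} \right)} + x{\left(50,-33 \right)}\right) + 4239 = \left(-3 + 2 \left(-33\right)\right) + 4239 = \left(-3 - 66\right) + 4239 = -69 + 4239 = 4170$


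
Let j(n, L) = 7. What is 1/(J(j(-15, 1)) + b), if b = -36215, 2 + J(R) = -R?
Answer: -1/36224 ≈ -2.7606e-5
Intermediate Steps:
J(R) = -2 - R
1/(J(j(-15, 1)) + b) = 1/((-2 - 1*7) - 36215) = 1/((-2 - 7) - 36215) = 1/(-9 - 36215) = 1/(-36224) = -1/36224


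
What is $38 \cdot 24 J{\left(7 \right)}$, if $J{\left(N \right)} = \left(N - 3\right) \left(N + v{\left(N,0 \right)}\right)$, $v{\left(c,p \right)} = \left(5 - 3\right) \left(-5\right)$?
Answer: $-10944$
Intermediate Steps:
$v{\left(c,p \right)} = -10$ ($v{\left(c,p \right)} = 2 \left(-5\right) = -10$)
$J{\left(N \right)} = \left(-10 + N\right) \left(-3 + N\right)$ ($J{\left(N \right)} = \left(N - 3\right) \left(N - 10\right) = \left(-3 + N\right) \left(-10 + N\right) = \left(-10 + N\right) \left(-3 + N\right)$)
$38 \cdot 24 J{\left(7 \right)} = 38 \cdot 24 \left(30 + 7^{2} - 91\right) = 912 \left(30 + 49 - 91\right) = 912 \left(-12\right) = -10944$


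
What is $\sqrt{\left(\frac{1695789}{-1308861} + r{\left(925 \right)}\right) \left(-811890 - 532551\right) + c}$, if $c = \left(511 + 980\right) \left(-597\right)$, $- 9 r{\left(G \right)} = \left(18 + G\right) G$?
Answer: $\frac{\sqrt{24802762132052269849533}}{436287} \approx 3.6098 \cdot 10^{5}$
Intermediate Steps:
$r{\left(G \right)} = - \frac{G \left(18 + G\right)}{9}$ ($r{\left(G \right)} = - \frac{\left(18 + G\right) G}{9} = - \frac{G \left(18 + G\right)}{9}$)
$c = -890127$ ($c = 1491 \left(-597\right) = -890127$)
$\sqrt{\left(\frac{1695789}{-1308861} + r{\left(925 \right)}\right) \left(-811890 - 532551\right) + c} = \sqrt{\left(\frac{1695789}{-1308861} - \frac{925 \left(18 + 925\right)}{9}\right) \left(-811890 - 532551\right) - 890127} = \sqrt{\left(1695789 \left(- \frac{1}{1308861}\right) - \frac{925}{9} \cdot 943\right) \left(-1344441\right) - 890127} = \sqrt{\left(- \frac{188421}{145429} - \frac{872275}{9}\right) \left(-1344441\right) - 890127} = \sqrt{\left(- \frac{126855776764}{1308861}\right) \left(-1344441\right) - 890127} = \sqrt{\frac{56850035789456308}{436287} - 890127} = \sqrt{\frac{56849647438617859}{436287}} = \frac{\sqrt{24802762132052269849533}}{436287}$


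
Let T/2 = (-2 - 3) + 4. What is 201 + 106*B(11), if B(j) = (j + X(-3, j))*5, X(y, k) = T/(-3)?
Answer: 19153/3 ≈ 6384.3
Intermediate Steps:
T = -2 (T = 2*((-2 - 3) + 4) = 2*(-5 + 4) = 2*(-1) = -2)
X(y, k) = ⅔ (X(y, k) = -2/(-3) = -2*(-⅓) = ⅔)
B(j) = 10/3 + 5*j (B(j) = (j + ⅔)*5 = (⅔ + j)*5 = 10/3 + 5*j)
201 + 106*B(11) = 201 + 106*(10/3 + 5*11) = 201 + 106*(10/3 + 55) = 201 + 106*(175/3) = 201 + 18550/3 = 19153/3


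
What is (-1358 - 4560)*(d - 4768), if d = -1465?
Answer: 36886894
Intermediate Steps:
(-1358 - 4560)*(d - 4768) = (-1358 - 4560)*(-1465 - 4768) = -5918*(-6233) = 36886894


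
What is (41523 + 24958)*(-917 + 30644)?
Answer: 1976280687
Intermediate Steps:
(41523 + 24958)*(-917 + 30644) = 66481*29727 = 1976280687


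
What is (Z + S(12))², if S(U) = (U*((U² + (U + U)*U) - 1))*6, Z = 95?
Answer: 968890129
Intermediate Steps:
S(U) = 6*U*(-1 + 3*U²) (S(U) = (U*((U² + (2*U)*U) - 1))*6 = (U*((U² + 2*U²) - 1))*6 = (U*(3*U² - 1))*6 = (U*(-1 + 3*U²))*6 = 6*U*(-1 + 3*U²))
(Z + S(12))² = (95 + (-6*12 + 18*12³))² = (95 + (-72 + 18*1728))² = (95 + (-72 + 31104))² = (95 + 31032)² = 31127² = 968890129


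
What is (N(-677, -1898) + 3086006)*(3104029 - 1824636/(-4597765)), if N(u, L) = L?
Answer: 44015148700481704668/4597765 ≈ 9.5732e+12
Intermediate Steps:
(N(-677, -1898) + 3086006)*(3104029 - 1824636/(-4597765)) = (-1898 + 3086006)*(3104029 - 1824636/(-4597765)) = 3084108*(3104029 - 1824636*(-1/4597765)) = 3084108*(3104029 + 1824636/4597765) = 3084108*(14271597719821/4597765) = 44015148700481704668/4597765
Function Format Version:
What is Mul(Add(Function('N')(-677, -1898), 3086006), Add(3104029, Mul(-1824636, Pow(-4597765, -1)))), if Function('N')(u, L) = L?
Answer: Rational(44015148700481704668, 4597765) ≈ 9.5732e+12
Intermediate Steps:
Mul(Add(Function('N')(-677, -1898), 3086006), Add(3104029, Mul(-1824636, Pow(-4597765, -1)))) = Mul(Add(-1898, 3086006), Add(3104029, Mul(-1824636, Pow(-4597765, -1)))) = Mul(3084108, Add(3104029, Mul(-1824636, Rational(-1, 4597765)))) = Mul(3084108, Add(3104029, Rational(1824636, 4597765))) = Mul(3084108, Rational(14271597719821, 4597765)) = Rational(44015148700481704668, 4597765)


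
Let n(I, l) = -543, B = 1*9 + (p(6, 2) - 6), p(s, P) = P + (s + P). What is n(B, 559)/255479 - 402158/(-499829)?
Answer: 102471516535/127695813091 ≈ 0.80247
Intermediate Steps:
p(s, P) = s + 2*P (p(s, P) = P + (P + s) = s + 2*P)
B = 13 (B = 1*9 + ((6 + 2*2) - 6) = 9 + ((6 + 4) - 6) = 9 + (10 - 6) = 9 + 4 = 13)
n(B, 559)/255479 - 402158/(-499829) = -543/255479 - 402158/(-499829) = -543*1/255479 - 402158*(-1/499829) = -543/255479 + 402158/499829 = 102471516535/127695813091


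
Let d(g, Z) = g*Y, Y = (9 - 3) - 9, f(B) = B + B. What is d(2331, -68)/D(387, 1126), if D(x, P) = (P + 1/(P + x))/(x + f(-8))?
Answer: -560761677/243377 ≈ -2304.1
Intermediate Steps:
f(B) = 2*B
Y = -3 (Y = 6 - 9 = -3)
d(g, Z) = -3*g (d(g, Z) = g*(-3) = -3*g)
D(x, P) = (P + 1/(P + x))/(-16 + x) (D(x, P) = (P + 1/(P + x))/(x + 2*(-8)) = (P + 1/(P + x))/(x - 16) = (P + 1/(P + x))/(-16 + x))
d(2331, -68)/D(387, 1126) = (-3*2331)/(((1 + 1126**2 + 1126*387)/(387**2 - 16*1126 - 16*387 + 1126*387))) = -6993*(149769 - 18016 - 6192 + 435762)/(1 + 1267876 + 435762) = -6993/(1703639/561323) = -6993/((1/561323)*1703639) = -6993/243377/80189 = -6993*80189/243377 = -560761677/243377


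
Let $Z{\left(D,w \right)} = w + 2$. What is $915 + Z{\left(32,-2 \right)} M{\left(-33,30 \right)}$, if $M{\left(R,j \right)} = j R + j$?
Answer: $915$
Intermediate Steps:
$Z{\left(D,w \right)} = 2 + w$
$M{\left(R,j \right)} = j + R j$ ($M{\left(R,j \right)} = R j + j = j + R j$)
$915 + Z{\left(32,-2 \right)} M{\left(-33,30 \right)} = 915 + \left(2 - 2\right) 30 \left(1 - 33\right) = 915 + 0 \cdot 30 \left(-32\right) = 915 + 0 \left(-960\right) = 915 + 0 = 915$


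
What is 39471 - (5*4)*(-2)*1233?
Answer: 88791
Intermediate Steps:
39471 - (5*4)*(-2)*1233 = 39471 - 20*(-2)*1233 = 39471 - (-40)*1233 = 39471 - 1*(-49320) = 39471 + 49320 = 88791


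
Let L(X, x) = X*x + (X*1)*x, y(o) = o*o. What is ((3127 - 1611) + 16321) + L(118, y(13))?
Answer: 57721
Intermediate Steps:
y(o) = o²
L(X, x) = 2*X*x (L(X, x) = X*x + X*x = 2*X*x)
((3127 - 1611) + 16321) + L(118, y(13)) = ((3127 - 1611) + 16321) + 2*118*13² = (1516 + 16321) + 2*118*169 = 17837 + 39884 = 57721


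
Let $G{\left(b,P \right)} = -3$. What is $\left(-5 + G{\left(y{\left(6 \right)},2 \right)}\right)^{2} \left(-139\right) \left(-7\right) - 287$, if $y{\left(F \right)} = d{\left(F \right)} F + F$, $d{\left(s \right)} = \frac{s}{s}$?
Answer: $61985$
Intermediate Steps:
$d{\left(s \right)} = 1$
$y{\left(F \right)} = 2 F$ ($y{\left(F \right)} = 1 F + F = F + F = 2 F$)
$\left(-5 + G{\left(y{\left(6 \right)},2 \right)}\right)^{2} \left(-139\right) \left(-7\right) - 287 = \left(-5 - 3\right)^{2} \left(-139\right) \left(-7\right) - 287 = \left(-8\right)^{2} \left(-139\right) \left(-7\right) - 287 = 64 \left(-139\right) \left(-7\right) - 287 = \left(-8896\right) \left(-7\right) - 287 = 62272 - 287 = 61985$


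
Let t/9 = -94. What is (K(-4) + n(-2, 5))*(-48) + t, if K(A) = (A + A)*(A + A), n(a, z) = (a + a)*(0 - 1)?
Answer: -4110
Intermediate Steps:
n(a, z) = -2*a (n(a, z) = (2*a)*(-1) = -2*a)
K(A) = 4*A**2 (K(A) = (2*A)*(2*A) = 4*A**2)
t = -846 (t = 9*(-94) = -846)
(K(-4) + n(-2, 5))*(-48) + t = (4*(-4)**2 - 2*(-2))*(-48) - 846 = (4*16 + 4)*(-48) - 846 = (64 + 4)*(-48) - 846 = 68*(-48) - 846 = -3264 - 846 = -4110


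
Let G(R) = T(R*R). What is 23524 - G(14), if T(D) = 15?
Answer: 23509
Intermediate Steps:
G(R) = 15
23524 - G(14) = 23524 - 1*15 = 23524 - 15 = 23509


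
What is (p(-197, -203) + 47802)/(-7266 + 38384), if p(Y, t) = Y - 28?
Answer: 47577/31118 ≈ 1.5289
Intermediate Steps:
p(Y, t) = -28 + Y
(p(-197, -203) + 47802)/(-7266 + 38384) = ((-28 - 197) + 47802)/(-7266 + 38384) = (-225 + 47802)/31118 = 47577*(1/31118) = 47577/31118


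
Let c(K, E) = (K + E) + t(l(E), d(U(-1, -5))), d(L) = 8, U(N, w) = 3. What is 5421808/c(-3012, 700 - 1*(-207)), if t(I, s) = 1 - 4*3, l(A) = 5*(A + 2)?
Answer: -1355452/529 ≈ -2562.3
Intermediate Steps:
l(A) = 10 + 5*A (l(A) = 5*(2 + A) = 10 + 5*A)
t(I, s) = -11 (t(I, s) = 1 - 12 = -11)
c(K, E) = -11 + E + K (c(K, E) = (K + E) - 11 = (E + K) - 11 = -11 + E + K)
5421808/c(-3012, 700 - 1*(-207)) = 5421808/(-11 + (700 - 1*(-207)) - 3012) = 5421808/(-11 + (700 + 207) - 3012) = 5421808/(-11 + 907 - 3012) = 5421808/(-2116) = 5421808*(-1/2116) = -1355452/529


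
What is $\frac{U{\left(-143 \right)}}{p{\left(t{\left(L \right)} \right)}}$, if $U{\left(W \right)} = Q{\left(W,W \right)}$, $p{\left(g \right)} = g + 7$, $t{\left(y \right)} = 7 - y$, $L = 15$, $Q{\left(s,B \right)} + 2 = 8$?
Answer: $-6$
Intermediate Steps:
$Q{\left(s,B \right)} = 6$ ($Q{\left(s,B \right)} = -2 + 8 = 6$)
$p{\left(g \right)} = 7 + g$
$U{\left(W \right)} = 6$
$\frac{U{\left(-143 \right)}}{p{\left(t{\left(L \right)} \right)}} = \frac{6}{7 + \left(7 - 15\right)} = \frac{6}{7 - 8} = \frac{6}{-1} = 6 \left(-1\right) = -6$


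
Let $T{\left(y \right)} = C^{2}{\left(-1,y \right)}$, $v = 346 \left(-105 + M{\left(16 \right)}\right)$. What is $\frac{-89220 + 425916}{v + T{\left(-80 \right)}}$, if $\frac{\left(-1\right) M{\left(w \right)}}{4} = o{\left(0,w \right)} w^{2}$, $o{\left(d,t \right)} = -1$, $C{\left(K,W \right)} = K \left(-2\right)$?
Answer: $\frac{168348}{158989} \approx 1.0589$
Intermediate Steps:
$C{\left(K,W \right)} = - 2 K$
$M{\left(w \right)} = 4 w^{2}$ ($M{\left(w \right)} = - 4 \left(- w^{2}\right) = 4 w^{2}$)
$v = 317974$ ($v = 346 \left(-105 + 4 \cdot 16^{2}\right) = 346 \left(-105 + 4 \cdot 256\right) = 346 \left(-105 + 1024\right) = 346 \cdot 919 = 317974$)
$T{\left(y \right)} = 4$ ($T{\left(y \right)} = \left(\left(-2\right) \left(-1\right)\right)^{2} = 2^{2} = 4$)
$\frac{-89220 + 425916}{v + T{\left(-80 \right)}} = \frac{-89220 + 425916}{317974 + 4} = \frac{336696}{317978} = 336696 \cdot \frac{1}{317978} = \frac{168348}{158989}$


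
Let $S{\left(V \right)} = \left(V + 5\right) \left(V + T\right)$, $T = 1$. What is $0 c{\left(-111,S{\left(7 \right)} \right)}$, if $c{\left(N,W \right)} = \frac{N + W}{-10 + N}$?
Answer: $0$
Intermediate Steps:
$S{\left(V \right)} = \left(1 + V\right) \left(5 + V\right)$ ($S{\left(V \right)} = \left(V + 5\right) \left(V + 1\right) = \left(5 + V\right) \left(1 + V\right) = \left(1 + V\right) \left(5 + V\right)$)
$c{\left(N,W \right)} = \frac{N + W}{-10 + N}$
$0 c{\left(-111,S{\left(7 \right)} \right)} = 0 \frac{-111 + \left(5 + 7^{2} + 6 \cdot 7\right)}{-10 - 111} = 0 \frac{-111 + \left(5 + 49 + 42\right)}{-121} = 0 \left(- \frac{-111 + 96}{121}\right) = 0 \left(\left(- \frac{1}{121}\right) \left(-15\right)\right) = 0 \cdot \frac{15}{121} = 0$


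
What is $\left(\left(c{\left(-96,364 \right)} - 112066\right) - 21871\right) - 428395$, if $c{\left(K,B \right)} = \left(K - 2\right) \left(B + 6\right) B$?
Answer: $-13760972$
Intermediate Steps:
$c{\left(K,B \right)} = B \left(-2 + K\right) \left(6 + B\right)$ ($c{\left(K,B \right)} = \left(-2 + K\right) \left(6 + B\right) B = B \left(-2 + K\right) \left(6 + B\right)$)
$\left(\left(c{\left(-96,364 \right)} - 112066\right) - 21871\right) - 428395 = \left(\left(364 \left(-12 - 728 + 6 \left(-96\right) + 364 \left(-96\right)\right) - 112066\right) - 21871\right) - 428395 = \left(\left(364 \left(-12 - 728 - 576 - 34944\right) - 112066\right) - 21871\right) - 428395 = \left(\left(364 \left(-36260\right) - 112066\right) - 21871\right) - 428395 = \left(\left(-13198640 - 112066\right) - 21871\right) - 428395 = \left(-13310706 - 21871\right) - 428395 = -13332577 - 428395 = -13760972$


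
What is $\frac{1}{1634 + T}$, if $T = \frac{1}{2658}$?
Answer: $\frac{2658}{4343173} \approx 0.000612$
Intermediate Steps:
$T = \frac{1}{2658} \approx 0.00037622$
$\frac{1}{1634 + T} = \frac{1}{1634 + \frac{1}{2658}} = \frac{1}{\frac{4343173}{2658}} = \frac{2658}{4343173}$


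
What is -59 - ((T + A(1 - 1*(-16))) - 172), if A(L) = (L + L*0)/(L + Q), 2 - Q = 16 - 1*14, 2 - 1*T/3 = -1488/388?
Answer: 9166/97 ≈ 94.495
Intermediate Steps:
T = 1698/97 (T = 6 - (-4464)/388 = 6 - 3*(-372/97) = 6 + 1116/97 = 1698/97 ≈ 17.505)
Q = 0 (Q = 2 - (16 - 1*14) = 2 - (16 - 14) = 2 - 1*2 = 2 - 2 = 0)
A(L) = 1 (A(L) = (L + L*0)/(L + 0) = (L + 0)/L = L/L = 1)
-59 - ((T + A(1 - 1*(-16))) - 172) = -59 - ((1698/97 + 1) - 172) = -59 - (1795/97 - 172) = -59 - 1*(-14889/97) = -59 + 14889/97 = 9166/97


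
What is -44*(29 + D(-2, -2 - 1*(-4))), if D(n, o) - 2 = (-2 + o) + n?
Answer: -1276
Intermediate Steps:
D(n, o) = n + o (D(n, o) = 2 + ((-2 + o) + n) = 2 + (-2 + n + o) = n + o)
-44*(29 + D(-2, -2 - 1*(-4))) = -44*(29 + (-2 + (-2 - 1*(-4)))) = -44*(29 + (-2 + (-2 + 4))) = -44*(29 + (-2 + 2)) = -44*(29 + 0) = -44*29 = -1276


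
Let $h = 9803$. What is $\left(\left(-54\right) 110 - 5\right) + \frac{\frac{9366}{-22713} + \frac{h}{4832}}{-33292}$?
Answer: $- \frac{7240556057460689}{1217923633024} \approx -5945.0$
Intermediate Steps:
$\left(\left(-54\right) 110 - 5\right) + \frac{\frac{9366}{-22713} + \frac{h}{4832}}{-33292} = \left(\left(-54\right) 110 - 5\right) + \frac{\frac{9366}{-22713} + \frac{9803}{4832}}{-33292} = \left(-5940 - 5\right) + \left(9366 \left(- \frac{1}{22713}\right) + 9803 \cdot \frac{1}{4832}\right) \left(- \frac{1}{33292}\right) = -5945 + \left(- \frac{3122}{7571} + \frac{9803}{4832}\right) \left(- \frac{1}{33292}\right) = -5945 + \frac{59133009}{36583072} \left(- \frac{1}{33292}\right) = -5945 - \frac{59133009}{1217923633024} = - \frac{7240556057460689}{1217923633024}$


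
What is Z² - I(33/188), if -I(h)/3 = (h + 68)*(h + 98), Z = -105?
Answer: 1099357707/35344 ≈ 31105.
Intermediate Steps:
I(h) = -3*(68 + h)*(98 + h) (I(h) = -3*(h + 68)*(h + 98) = -3*(68 + h)*(98 + h))
Z² - I(33/188) = (-105)² - (-19992 - 16434/188 - 3*(33/188)²) = 11025 - (-19992 - 16434/188 - 3*(33*(1/188))²) = 11025 - (-19992 - 498*33/188 - 3*(33/188)²) = 11025 - (-19992 - 8217/94 - 3*1089/35344) = 11025 - (-19992 - 8217/94 - 3267/35344) = 11025 - 1*(-709690107/35344) = 11025 + 709690107/35344 = 1099357707/35344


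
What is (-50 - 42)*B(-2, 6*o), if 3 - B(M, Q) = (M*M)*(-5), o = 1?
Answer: -2116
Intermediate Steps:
B(M, Q) = 3 + 5*M² (B(M, Q) = 3 - M*M*(-5) = 3 - M²*(-5) = 3 - (-5)*M² = 3 + 5*M²)
(-50 - 42)*B(-2, 6*o) = (-50 - 42)*(3 + 5*(-2)²) = -92*(3 + 5*4) = -92*(3 + 20) = -92*23 = -2116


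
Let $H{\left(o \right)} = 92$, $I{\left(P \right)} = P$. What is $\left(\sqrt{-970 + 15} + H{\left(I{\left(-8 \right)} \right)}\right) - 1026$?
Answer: $-934 + i \sqrt{955} \approx -934.0 + 30.903 i$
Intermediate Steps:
$\left(\sqrt{-970 + 15} + H{\left(I{\left(-8 \right)} \right)}\right) - 1026 = \left(\sqrt{-970 + 15} + 92\right) - 1026 = \left(\sqrt{-955} + 92\right) - 1026 = \left(i \sqrt{955} + 92\right) - 1026 = \left(92 + i \sqrt{955}\right) - 1026 = -934 + i \sqrt{955}$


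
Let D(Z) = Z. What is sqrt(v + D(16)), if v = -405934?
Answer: 3*I*sqrt(45102) ≈ 637.12*I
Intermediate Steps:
sqrt(v + D(16)) = sqrt(-405934 + 16) = sqrt(-405918) = 3*I*sqrt(45102)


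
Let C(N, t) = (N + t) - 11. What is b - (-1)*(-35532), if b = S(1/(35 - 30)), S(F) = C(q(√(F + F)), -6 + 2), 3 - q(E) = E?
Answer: -35544 - √10/5 ≈ -35545.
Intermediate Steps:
q(E) = 3 - E
C(N, t) = -11 + N + t
S(F) = -12 - √2*√F (S(F) = -11 + (3 - √(F + F)) + (-6 + 2) = -11 + (3 - √(2*F)) - 4 = -11 + (3 - √2*√F) - 4 = -12 - √2*√F)
b = -12 - √10/5 (b = -12 - √2*√(1/(35 - 30)) = -12 - √2*√(1/5) = -12 - √2*√(⅕) = -12 - √2*√5/5 = -12 - √10/5 ≈ -12.632)
b - (-1)*(-35532) = (-12 - √10/5) - (-1)*(-35532) = (-12 - √10/5) - 1*35532 = (-12 - √10/5) - 35532 = -35544 - √10/5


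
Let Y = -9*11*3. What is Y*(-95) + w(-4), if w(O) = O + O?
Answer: 28207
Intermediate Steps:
w(O) = 2*O
Y = -297 (Y = -99*3 = -297)
Y*(-95) + w(-4) = -297*(-95) + 2*(-4) = 28215 - 8 = 28207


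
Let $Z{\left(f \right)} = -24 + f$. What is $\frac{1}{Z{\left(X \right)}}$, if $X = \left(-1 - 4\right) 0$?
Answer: $- \frac{1}{24} \approx -0.041667$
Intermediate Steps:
$X = 0$ ($X = \left(-5\right) 0 = 0$)
$\frac{1}{Z{\left(X \right)}} = \frac{1}{-24 + 0} = \frac{1}{-24} = - \frac{1}{24}$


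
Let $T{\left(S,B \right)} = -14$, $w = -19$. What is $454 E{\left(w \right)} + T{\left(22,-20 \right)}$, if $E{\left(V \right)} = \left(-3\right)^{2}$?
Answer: $4072$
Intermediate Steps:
$E{\left(V \right)} = 9$
$454 E{\left(w \right)} + T{\left(22,-20 \right)} = 454 \cdot 9 - 14 = 4086 - 14 = 4072$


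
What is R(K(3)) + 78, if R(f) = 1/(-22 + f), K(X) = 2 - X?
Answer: 1793/23 ≈ 77.957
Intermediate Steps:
R(K(3)) + 78 = 1/(-22 + (2 - 1*3)) + 78 = 1/(-22 + (2 - 3)) + 78 = 1/(-22 - 1) + 78 = 1/(-23) + 78 = -1/23 + 78 = 1793/23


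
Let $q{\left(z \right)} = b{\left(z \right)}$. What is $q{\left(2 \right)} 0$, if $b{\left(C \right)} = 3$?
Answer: $0$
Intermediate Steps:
$q{\left(z \right)} = 3$
$q{\left(2 \right)} 0 = 3 \cdot 0 = 0$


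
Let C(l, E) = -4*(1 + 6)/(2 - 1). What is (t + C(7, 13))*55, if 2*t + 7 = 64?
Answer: 55/2 ≈ 27.500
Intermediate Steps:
t = 57/2 (t = -7/2 + (1/2)*64 = -7/2 + 32 = 57/2 ≈ 28.500)
C(l, E) = -28 (C(l, E) = -28/1 = -28)
(t + C(7, 13))*55 = (57/2 - 28)*55 = (1/2)*55 = 55/2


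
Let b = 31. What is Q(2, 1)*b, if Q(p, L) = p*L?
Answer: 62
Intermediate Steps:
Q(p, L) = L*p
Q(2, 1)*b = (1*2)*31 = 2*31 = 62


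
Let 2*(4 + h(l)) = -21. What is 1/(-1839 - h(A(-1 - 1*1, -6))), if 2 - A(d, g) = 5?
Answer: -2/3649 ≈ -0.00054810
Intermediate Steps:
A(d, g) = -3 (A(d, g) = 2 - 1*5 = 2 - 5 = -3)
h(l) = -29/2 (h(l) = -4 + (½)*(-21) = -4 - 21/2 = -29/2)
1/(-1839 - h(A(-1 - 1*1, -6))) = 1/(-1839 - 1*(-29/2)) = 1/(-1839 + 29/2) = 1/(-3649/2) = -2/3649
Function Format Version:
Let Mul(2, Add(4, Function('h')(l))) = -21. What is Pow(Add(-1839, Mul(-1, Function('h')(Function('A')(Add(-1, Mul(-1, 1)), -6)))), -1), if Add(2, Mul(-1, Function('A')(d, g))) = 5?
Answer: Rational(-2, 3649) ≈ -0.00054810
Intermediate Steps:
Function('A')(d, g) = -3 (Function('A')(d, g) = Add(2, Mul(-1, 5)) = Add(2, -5) = -3)
Function('h')(l) = Rational(-29, 2) (Function('h')(l) = Add(-4, Mul(Rational(1, 2), -21)) = Add(-4, Rational(-21, 2)) = Rational(-29, 2))
Pow(Add(-1839, Mul(-1, Function('h')(Function('A')(Add(-1, Mul(-1, 1)), -6)))), -1) = Pow(Add(-1839, Mul(-1, Rational(-29, 2))), -1) = Pow(Add(-1839, Rational(29, 2)), -1) = Pow(Rational(-3649, 2), -1) = Rational(-2, 3649)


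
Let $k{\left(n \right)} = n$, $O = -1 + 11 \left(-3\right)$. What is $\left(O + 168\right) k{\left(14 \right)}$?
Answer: $1876$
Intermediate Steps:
$O = -34$ ($O = -1 - 33 = -34$)
$\left(O + 168\right) k{\left(14 \right)} = \left(-34 + 168\right) 14 = 134 \cdot 14 = 1876$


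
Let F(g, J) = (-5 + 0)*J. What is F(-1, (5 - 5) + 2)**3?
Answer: -1000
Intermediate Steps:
F(g, J) = -5*J
F(-1, (5 - 5) + 2)**3 = (-5*((5 - 5) + 2))**3 = (-5*(0 + 2))**3 = (-5*2)**3 = (-10)**3 = -1000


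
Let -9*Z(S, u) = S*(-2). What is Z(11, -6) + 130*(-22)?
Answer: -25718/9 ≈ -2857.6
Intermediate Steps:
Z(S, u) = 2*S/9 (Z(S, u) = -S*(-2)/9 = -(-2)*S/9 = 2*S/9)
Z(11, -6) + 130*(-22) = (2/9)*11 + 130*(-22) = 22/9 - 2860 = -25718/9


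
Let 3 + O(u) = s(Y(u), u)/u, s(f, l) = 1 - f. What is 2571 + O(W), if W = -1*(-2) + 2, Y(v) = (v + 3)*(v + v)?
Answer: 10217/4 ≈ 2554.3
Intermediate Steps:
Y(v) = 2*v*(3 + v) (Y(v) = (3 + v)*(2*v) = 2*v*(3 + v))
W = 4 (W = 2 + 2 = 4)
O(u) = -3 + (1 - 2*u*(3 + u))/u
2571 + O(W) = 2571 + (-9 + 1/4 - 2*4) = 2571 + (-9 + 1/4 - 8) = 2571 - 67/4 = 10217/4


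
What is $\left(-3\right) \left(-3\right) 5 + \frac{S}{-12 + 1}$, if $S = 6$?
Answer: $\frac{489}{11} \approx 44.455$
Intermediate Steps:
$\left(-3\right) \left(-3\right) 5 + \frac{S}{-12 + 1} = \left(-3\right) \left(-3\right) 5 + \frac{6}{-12 + 1} = 9 \cdot 5 + \frac{6}{-11} = 45 + 6 \left(- \frac{1}{11}\right) = 45 - \frac{6}{11} = \frac{489}{11}$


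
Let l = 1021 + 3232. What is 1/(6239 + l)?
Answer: 1/10492 ≈ 9.5311e-5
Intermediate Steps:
l = 4253
1/(6239 + l) = 1/(6239 + 4253) = 1/10492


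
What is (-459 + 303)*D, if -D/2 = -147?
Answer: -45864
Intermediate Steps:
D = 294 (D = -2*(-147) = 294)
(-459 + 303)*D = (-459 + 303)*294 = -156*294 = -45864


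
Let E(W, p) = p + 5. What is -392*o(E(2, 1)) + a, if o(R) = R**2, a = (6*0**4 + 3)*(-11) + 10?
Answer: -14135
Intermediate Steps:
a = -23 (a = (6*0 + 3)*(-11) + 10 = (0 + 3)*(-11) + 10 = 3*(-11) + 10 = -33 + 10 = -23)
E(W, p) = 5 + p
-392*o(E(2, 1)) + a = -392*(5 + 1)**2 - 23 = -392*6**2 - 23 = -392*36 - 23 = -14112 - 23 = -14135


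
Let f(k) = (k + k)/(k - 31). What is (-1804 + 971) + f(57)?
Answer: -10772/13 ≈ -828.62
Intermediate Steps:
f(k) = 2*k/(-31 + k) (f(k) = (2*k)/(-31 + k) = 2*k/(-31 + k))
(-1804 + 971) + f(57) = (-1804 + 971) + 2*57/(-31 + 57) = -833 + 2*57/26 = -833 + 2*57*(1/26) = -833 + 57/13 = -10772/13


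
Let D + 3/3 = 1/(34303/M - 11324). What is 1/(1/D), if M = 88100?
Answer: -997698197/997610097 ≈ -1.0001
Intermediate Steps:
D = -997698197/997610097 (D = -1 + 1/(34303/88100 - 11324) = -1 + 1/(-997610097/88100) = -1 - 88100/997610097 = -997698197/997610097 ≈ -1.0001)
1/(1/D) = 1/(1/(-997698197/997610097)) = 1/(-997610097/997698197) = -997698197/997610097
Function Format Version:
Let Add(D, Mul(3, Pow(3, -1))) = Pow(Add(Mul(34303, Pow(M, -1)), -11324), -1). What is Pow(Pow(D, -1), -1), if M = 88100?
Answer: Rational(-997698197, 997610097) ≈ -1.0001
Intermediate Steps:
D = Rational(-997698197, 997610097) (D = Add(-1, Pow(Add(Mul(34303, Pow(88100, -1)), -11324), -1)) = Add(-1, Pow(Add(Mul(34303, Rational(1, 88100)), -11324), -1)) = Add(-1, Pow(Add(Rational(34303, 88100), -11324), -1)) = Add(-1, Pow(Rational(-997610097, 88100), -1)) = Add(-1, Rational(-88100, 997610097)) = Rational(-997698197, 997610097) ≈ -1.0001)
Pow(Pow(D, -1), -1) = Pow(Pow(Rational(-997698197, 997610097), -1), -1) = Pow(Rational(-997610097, 997698197), -1) = Rational(-997698197, 997610097)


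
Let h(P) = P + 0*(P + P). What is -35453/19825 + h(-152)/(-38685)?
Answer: -273697181/153386025 ≈ -1.7844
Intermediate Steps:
h(P) = P (h(P) = P + 0*(2*P) = P + 0 = P)
-35453/19825 + h(-152)/(-38685) = -35453/19825 - 152/(-38685) = -35453*1/19825 - 152*(-1/38685) = -35453/19825 + 152/38685 = -273697181/153386025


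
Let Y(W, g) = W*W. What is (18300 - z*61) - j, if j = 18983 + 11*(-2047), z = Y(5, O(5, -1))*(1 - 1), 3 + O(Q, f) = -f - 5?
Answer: 21834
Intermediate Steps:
O(Q, f) = -8 - f (O(Q, f) = -3 + (-f - 5) = -3 + (-5 - f) = -8 - f)
Y(W, g) = W²
z = 0 (z = 5²*(1 - 1) = 25*0 = 0)
j = -3534 (j = 18983 - 22517 = -3534)
(18300 - z*61) - j = (18300 - 0*61) - 1*(-3534) = (18300 - 1*0) + 3534 = (18300 + 0) + 3534 = 18300 + 3534 = 21834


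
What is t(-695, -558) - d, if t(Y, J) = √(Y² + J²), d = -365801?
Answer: 365801 + √794389 ≈ 3.6669e+5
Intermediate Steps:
t(Y, J) = √(J² + Y²)
t(-695, -558) - d = √((-558)² + (-695)²) - 1*(-365801) = √(311364 + 483025) + 365801 = √794389 + 365801 = 365801 + √794389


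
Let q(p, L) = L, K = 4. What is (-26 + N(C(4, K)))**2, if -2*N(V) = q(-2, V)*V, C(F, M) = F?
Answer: 1156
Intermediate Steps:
N(V) = -V**2/2 (N(V) = -V*V/2 = -V**2/2)
(-26 + N(C(4, K)))**2 = (-26 - 1/2*4**2)**2 = (-26 - 1/2*16)**2 = (-26 - 8)**2 = (-34)**2 = 1156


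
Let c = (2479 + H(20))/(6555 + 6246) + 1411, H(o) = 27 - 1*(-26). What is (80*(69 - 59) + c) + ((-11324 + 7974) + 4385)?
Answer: 13851526/4267 ≈ 3246.2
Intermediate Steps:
H(o) = 53 (H(o) = 27 + 26 = 53)
c = 6021581/4267 (c = (2479 + 53)/(6555 + 6246) + 1411 = 2532/12801 + 1411 = 2532*(1/12801) + 1411 = 844/4267 + 1411 = 6021581/4267 ≈ 1411.2)
(80*(69 - 59) + c) + ((-11324 + 7974) + 4385) = (80*(69 - 59) + 6021581/4267) + ((-11324 + 7974) + 4385) = (80*10 + 6021581/4267) + (-3350 + 4385) = (800 + 6021581/4267) + 1035 = 9435181/4267 + 1035 = 13851526/4267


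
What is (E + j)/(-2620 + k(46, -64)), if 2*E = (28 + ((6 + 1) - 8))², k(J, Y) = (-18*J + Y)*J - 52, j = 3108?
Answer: -2315/29136 ≈ -0.079455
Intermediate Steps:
k(J, Y) = -52 + J*(Y - 18*J) (k(J, Y) = (Y - 18*J)*J - 52 = J*(Y - 18*J) - 52 = -52 + J*(Y - 18*J))
E = 729/2 (E = (28 + ((6 + 1) - 8))²/2 = (28 + (7 - 8))²/2 = (28 - 1)²/2 = (½)*27² = (½)*729 = 729/2 ≈ 364.50)
(E + j)/(-2620 + k(46, -64)) = (729/2 + 3108)/(-2620 + (-52 - 18*46² + 46*(-64))) = 6945/(2*(-2620 + (-52 - 18*2116 - 2944))) = 6945/(2*(-2620 + (-52 - 38088 - 2944))) = 6945/(2*(-2620 - 41084)) = (6945/2)/(-43704) = (6945/2)*(-1/43704) = -2315/29136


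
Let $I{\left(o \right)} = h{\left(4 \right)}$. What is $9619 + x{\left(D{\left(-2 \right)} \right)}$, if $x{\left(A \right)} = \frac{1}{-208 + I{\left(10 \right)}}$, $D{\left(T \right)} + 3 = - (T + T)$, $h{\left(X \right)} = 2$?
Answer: $\frac{1981513}{206} \approx 9619.0$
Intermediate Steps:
$I{\left(o \right)} = 2$
$D{\left(T \right)} = -3 - 2 T$ ($D{\left(T \right)} = -3 - \left(T + T\right) = -3 - 2 T$)
$x{\left(A \right)} = - \frac{1}{206}$ ($x{\left(A \right)} = \frac{1}{-208 + 2} = \frac{1}{-206} = - \frac{1}{206}$)
$9619 + x{\left(D{\left(-2 \right)} \right)} = 9619 - \frac{1}{206} = \frac{1981513}{206}$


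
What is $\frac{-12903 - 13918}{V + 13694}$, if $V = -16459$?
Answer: $\frac{26821}{2765} \approx 9.7002$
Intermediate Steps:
$\frac{-12903 - 13918}{V + 13694} = \frac{-12903 - 13918}{-16459 + 13694} = - \frac{26821}{-2765} = \left(-26821\right) \left(- \frac{1}{2765}\right) = \frac{26821}{2765}$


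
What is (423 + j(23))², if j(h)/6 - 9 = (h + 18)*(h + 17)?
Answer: 106440489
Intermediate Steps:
j(h) = 54 + 6*(17 + h)*(18 + h) (j(h) = 54 + 6*((h + 18)*(h + 17)) = 54 + 6*((18 + h)*(17 + h)) = 54 + 6*((17 + h)*(18 + h)) = 54 + 6*(17 + h)*(18 + h))
(423 + j(23))² = (423 + (1890 + 6*23² + 210*23))² = (423 + (1890 + 6*529 + 4830))² = (423 + (1890 + 3174 + 4830))² = (423 + 9894)² = 10317² = 106440489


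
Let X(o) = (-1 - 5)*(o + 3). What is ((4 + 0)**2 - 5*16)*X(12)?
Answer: 5760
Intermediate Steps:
X(o) = -18 - 6*o (X(o) = -6*(3 + o) = -18 - 6*o)
((4 + 0)**2 - 5*16)*X(12) = ((4 + 0)**2 - 5*16)*(-18 - 6*12) = (4**2 - 80)*(-18 - 72) = (16 - 80)*(-90) = -64*(-90) = 5760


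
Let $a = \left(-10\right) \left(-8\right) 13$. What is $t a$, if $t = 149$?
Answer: $154960$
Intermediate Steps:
$a = 1040$ ($a = 80 \cdot 13 = 1040$)
$t a = 149 \cdot 1040 = 154960$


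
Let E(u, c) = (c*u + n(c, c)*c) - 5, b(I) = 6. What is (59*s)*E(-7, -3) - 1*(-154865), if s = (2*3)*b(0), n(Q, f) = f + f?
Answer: 227081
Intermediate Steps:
n(Q, f) = 2*f
E(u, c) = -5 + 2*c² + c*u (E(u, c) = (c*u + (2*c)*c) - 5 = (c*u + 2*c²) - 5 = (2*c² + c*u) - 5 = -5 + 2*c² + c*u)
s = 36 (s = (2*3)*6 = 6*6 = 36)
(59*s)*E(-7, -3) - 1*(-154865) = (59*36)*(-5 + 2*(-3)² - 3*(-7)) - 1*(-154865) = 2124*(-5 + 2*9 + 21) + 154865 = 2124*(-5 + 18 + 21) + 154865 = 2124*34 + 154865 = 72216 + 154865 = 227081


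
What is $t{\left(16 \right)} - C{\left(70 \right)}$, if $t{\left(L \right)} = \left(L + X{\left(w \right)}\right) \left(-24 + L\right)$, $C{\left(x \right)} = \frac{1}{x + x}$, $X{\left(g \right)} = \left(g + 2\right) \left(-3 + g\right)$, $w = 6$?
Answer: $- \frac{44801}{140} \approx -320.01$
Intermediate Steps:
$X{\left(g \right)} = \left(-3 + g\right) \left(2 + g\right)$ ($X{\left(g \right)} = \left(2 + g\right) \left(-3 + g\right) = \left(-3 + g\right) \left(2 + g\right)$)
$C{\left(x \right)} = \frac{1}{2 x}$
$t{\left(L \right)} = \left(-24 + L\right) \left(24 + L\right)$ ($t{\left(L \right)} = \left(L - \left(12 - 36\right)\right) \left(-24 + L\right) = \left(L - -24\right) \left(-24 + L\right) = \left(L + 24\right) \left(-24 + L\right) = \left(24 + L\right) \left(-24 + L\right) = \left(-24 + L\right) \left(24 + L\right)$)
$t{\left(16 \right)} - C{\left(70 \right)} = \left(-576 + 16^{2}\right) - \frac{1}{2 \cdot 70} = \left(-576 + 256\right) - \frac{1}{2} \cdot \frac{1}{70} = -320 - \frac{1}{140} = - \frac{44801}{140}$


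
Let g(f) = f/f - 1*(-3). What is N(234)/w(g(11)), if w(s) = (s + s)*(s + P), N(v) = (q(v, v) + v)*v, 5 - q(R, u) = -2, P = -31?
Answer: -3133/12 ≈ -261.08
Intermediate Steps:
q(R, u) = 7 (q(R, u) = 5 - 1*(-2) = 5 + 2 = 7)
g(f) = 4 (g(f) = 1 + 3 = 4)
N(v) = v*(7 + v) (N(v) = (7 + v)*v = v*(7 + v))
w(s) = 2*s*(-31 + s) (w(s) = (s + s)*(s - 31) = (2*s)*(-31 + s) = 2*s*(-31 + s))
N(234)/w(g(11)) = (234*(7 + 234))/((2*4*(-31 + 4))) = (234*241)/((2*4*(-27))) = 56394/(-216) = 56394*(-1/216) = -3133/12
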